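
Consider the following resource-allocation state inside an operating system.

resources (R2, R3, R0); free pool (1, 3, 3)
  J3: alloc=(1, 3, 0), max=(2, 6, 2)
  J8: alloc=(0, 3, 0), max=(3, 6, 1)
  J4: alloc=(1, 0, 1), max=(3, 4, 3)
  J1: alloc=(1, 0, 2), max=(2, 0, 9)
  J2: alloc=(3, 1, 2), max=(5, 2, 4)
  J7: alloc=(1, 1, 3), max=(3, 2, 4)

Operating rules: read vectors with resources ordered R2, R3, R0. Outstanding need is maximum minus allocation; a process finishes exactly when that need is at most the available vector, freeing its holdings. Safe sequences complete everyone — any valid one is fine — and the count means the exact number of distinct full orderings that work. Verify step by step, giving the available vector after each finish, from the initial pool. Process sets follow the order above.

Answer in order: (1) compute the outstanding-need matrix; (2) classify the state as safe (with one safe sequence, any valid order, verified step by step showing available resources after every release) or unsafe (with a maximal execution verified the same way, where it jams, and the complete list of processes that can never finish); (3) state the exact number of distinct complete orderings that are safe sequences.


(1) Remaining need (order R2, R3, R0):
  J3: (1, 3, 2)
  J8: (3, 3, 1)
  J4: (2, 4, 2)
  J1: (1, 0, 7)
  J2: (2, 1, 2)
  J7: (2, 1, 1)
(2) SAFE, for example via the order J3, J7, J8, J4, J1, J2.
Key observation: J3 marks the first exact bind of the order: its need (1, 3, 2) fits the free (1, 3, 3) with zero slack on a requested resource.
Check, step by step:
  pool = (1, 3, 3)
  J3: need (1, 3, 2) fits (1, 3, 3); releases (1, 3, 0), pool now (2, 6, 3)
  J7: need (2, 1, 1) fits (2, 6, 3); releases (1, 1, 3), pool now (3, 7, 6)
  J8: need (3, 3, 1) fits (3, 7, 6); releases (0, 3, 0), pool now (3, 10, 6)
  J4: need (2, 4, 2) fits (3, 10, 6); releases (1, 0, 1), pool now (4, 10, 7)
  J1: need (1, 0, 7) fits (4, 10, 7); releases (1, 0, 2), pool now (5, 10, 9)
  J2: need (2, 1, 2) fits (5, 10, 9); releases (3, 1, 2), pool now (8, 11, 11)
(3) The exact count: 40 of the possible complete orderings are safe sequences.


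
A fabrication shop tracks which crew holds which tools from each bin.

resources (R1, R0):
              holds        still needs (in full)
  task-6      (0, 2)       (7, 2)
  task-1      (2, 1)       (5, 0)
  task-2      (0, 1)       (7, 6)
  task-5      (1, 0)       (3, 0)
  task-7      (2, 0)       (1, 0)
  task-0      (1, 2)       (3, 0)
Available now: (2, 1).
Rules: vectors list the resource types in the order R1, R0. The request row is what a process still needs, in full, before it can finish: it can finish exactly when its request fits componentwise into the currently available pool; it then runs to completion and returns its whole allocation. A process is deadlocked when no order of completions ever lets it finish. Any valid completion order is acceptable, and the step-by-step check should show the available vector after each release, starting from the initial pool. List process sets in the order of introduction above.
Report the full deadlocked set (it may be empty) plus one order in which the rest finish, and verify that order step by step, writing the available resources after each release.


The deadlocked set is empty.
Key observation: task-7 leads a chain of completions in which each release enables another process.
A valid finishing order for the others: task-7, task-5, task-0, task-1, task-6, task-2. Check, step by step:
  pool = (2, 1)
  run task-7 (needs (1, 0), free (2, 1)); after release of (2, 0) the pool is (4, 1)
  run task-5 (needs (3, 0), free (4, 1)); after release of (1, 0) the pool is (5, 1)
  run task-0 (needs (3, 0), free (5, 1)); after release of (1, 2) the pool is (6, 3)
  run task-1 (needs (5, 0), free (6, 3)); after release of (2, 1) the pool is (8, 4)
  run task-6 (needs (7, 2), free (8, 4)); after release of (0, 2) the pool is (8, 6)
  run task-2 (needs (7, 6), free (8, 6)); after release of (0, 1) the pool is (8, 7)


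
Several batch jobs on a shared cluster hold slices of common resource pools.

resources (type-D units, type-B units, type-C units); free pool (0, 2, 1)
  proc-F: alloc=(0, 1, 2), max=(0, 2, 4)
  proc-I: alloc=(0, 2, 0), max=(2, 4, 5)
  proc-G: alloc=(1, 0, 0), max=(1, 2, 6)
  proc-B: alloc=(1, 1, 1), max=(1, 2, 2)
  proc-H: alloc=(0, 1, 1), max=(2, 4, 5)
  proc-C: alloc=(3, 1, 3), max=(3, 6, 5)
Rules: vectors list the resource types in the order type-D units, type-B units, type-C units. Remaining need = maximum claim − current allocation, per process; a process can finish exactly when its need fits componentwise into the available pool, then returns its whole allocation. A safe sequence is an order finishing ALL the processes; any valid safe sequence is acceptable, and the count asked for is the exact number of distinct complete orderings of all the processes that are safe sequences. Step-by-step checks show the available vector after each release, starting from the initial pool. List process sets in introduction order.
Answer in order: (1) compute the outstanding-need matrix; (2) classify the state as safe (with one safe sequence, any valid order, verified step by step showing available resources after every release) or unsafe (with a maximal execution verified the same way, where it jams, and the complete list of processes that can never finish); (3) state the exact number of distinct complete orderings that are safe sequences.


(1) Outstanding need per process (order type-D units, type-B units, type-C units):
  proc-F: (0, 1, 2)
  proc-I: (2, 2, 5)
  proc-G: (0, 2, 6)
  proc-B: (0, 1, 1)
  proc-H: (2, 3, 4)
  proc-C: (0, 5, 2)
(2) UNSAFE.
Key observation: after proc-B, proc-F the pool peaks at (1, 4, 4), and each blocked process is short somewhere: proc-I on type-D units, type-C units; proc-G on type-C units; proc-H on type-D units; proc-C on type-B units.
Going as far as possible: proc-B, proc-F; after that, nothing fits. Step-by-step check:
  pool = (0, 2, 1)
  proc-B needs (0, 1, 1) <= (0, 2, 1) -> finishes; pool += (1, 1, 1) = (1, 3, 2)
  proc-F needs (0, 1, 2) <= (1, 3, 2) -> finishes; pool += (0, 1, 2) = (1, 4, 4)
  proc-I cannot run: need (2, 2, 5) vs free (1, 4, 4) (insufficient type-D units and type-C units)
  proc-G cannot run: need (0, 2, 6) vs free (1, 4, 4) (insufficient type-C units)
  proc-H cannot run: need (2, 3, 4) vs free (1, 4, 4) (insufficient type-D units)
  proc-C cannot run: need (0, 5, 2) vs free (1, 4, 4) (insufficient type-B units)
Never able to finish: proc-I, proc-G, proc-H and proc-C.
(3) The exact count: 0 of the possible complete orderings are safe sequences.


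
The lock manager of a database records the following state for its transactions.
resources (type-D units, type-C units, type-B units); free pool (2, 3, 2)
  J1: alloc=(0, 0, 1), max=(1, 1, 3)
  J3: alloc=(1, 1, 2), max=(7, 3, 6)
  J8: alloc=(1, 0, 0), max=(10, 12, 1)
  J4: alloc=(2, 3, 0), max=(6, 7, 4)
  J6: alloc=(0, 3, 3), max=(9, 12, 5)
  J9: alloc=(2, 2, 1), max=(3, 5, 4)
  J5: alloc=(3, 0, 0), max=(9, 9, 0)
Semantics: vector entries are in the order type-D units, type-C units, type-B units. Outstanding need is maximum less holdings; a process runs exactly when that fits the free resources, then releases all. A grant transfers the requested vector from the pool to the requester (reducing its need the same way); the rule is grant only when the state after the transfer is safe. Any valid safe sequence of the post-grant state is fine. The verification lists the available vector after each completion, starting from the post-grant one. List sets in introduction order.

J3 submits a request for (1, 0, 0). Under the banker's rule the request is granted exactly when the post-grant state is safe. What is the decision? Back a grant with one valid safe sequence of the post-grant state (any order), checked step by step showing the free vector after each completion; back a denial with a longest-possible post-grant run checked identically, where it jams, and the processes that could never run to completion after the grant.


DENY. Granting would leave the state unsafe.
Key observation: the wall is type-D units: completing J1, J9 brings the pool only to (3, 5, 4), and all the rest need more.
On the post-grant state, J1, J9 is a maximal run — nothing extends it. Step-by-step check:
  pool = (1, 3, 2)
  J1: need (1, 1, 2) fits (1, 3, 2); releases (0, 0, 1), pool now (1, 3, 3)
  J9: need (1, 3, 3) fits (1, 3, 3); releases (2, 2, 1), pool now (3, 5, 4)
  J3 still needs (5, 2, 4) but only (3, 5, 4) is free — short on type-D units
  J8 still needs (9, 12, 1) but only (3, 5, 4) is free — short on type-D units and type-C units
  J4 still needs (4, 4, 4) but only (3, 5, 4) is free — short on type-D units
  J6 still needs (9, 9, 2) but only (3, 5, 4) is free — short on type-D units and type-C units
  J5 still needs (6, 9, 0) but only (3, 5, 4) is free — short on type-D units and type-C units
Had the request been granted, J3, J8, J4, J6 and J5 could never finish.


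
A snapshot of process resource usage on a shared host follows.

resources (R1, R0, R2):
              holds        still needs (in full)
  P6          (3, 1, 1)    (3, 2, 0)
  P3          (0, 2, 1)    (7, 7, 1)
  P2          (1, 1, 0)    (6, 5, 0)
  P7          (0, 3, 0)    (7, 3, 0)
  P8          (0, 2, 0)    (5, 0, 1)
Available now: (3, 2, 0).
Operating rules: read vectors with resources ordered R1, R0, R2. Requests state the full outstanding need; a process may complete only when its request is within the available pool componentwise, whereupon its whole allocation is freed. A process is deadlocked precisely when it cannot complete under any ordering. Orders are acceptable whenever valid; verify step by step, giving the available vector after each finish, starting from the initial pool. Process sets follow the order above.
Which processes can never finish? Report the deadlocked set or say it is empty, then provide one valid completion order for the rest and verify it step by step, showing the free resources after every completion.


No process is deadlocked.
Key observation: there is always a runnable process — P6 first — so the state unwinds completely.
A valid finishing order for the others: P6, P8, P2, P7, P3. Step-by-step check:
  pool = (3, 2, 0)
  P6: need (3, 2, 0) fits (3, 2, 0); releases (3, 1, 1), pool now (6, 3, 1)
  P8: need (5, 0, 1) fits (6, 3, 1); releases (0, 2, 0), pool now (6, 5, 1)
  P2: need (6, 5, 0) fits (6, 5, 1); releases (1, 1, 0), pool now (7, 6, 1)
  P7: need (7, 3, 0) fits (7, 6, 1); releases (0, 3, 0), pool now (7, 9, 1)
  P3: need (7, 7, 1) fits (7, 9, 1); releases (0, 2, 1), pool now (7, 11, 2)


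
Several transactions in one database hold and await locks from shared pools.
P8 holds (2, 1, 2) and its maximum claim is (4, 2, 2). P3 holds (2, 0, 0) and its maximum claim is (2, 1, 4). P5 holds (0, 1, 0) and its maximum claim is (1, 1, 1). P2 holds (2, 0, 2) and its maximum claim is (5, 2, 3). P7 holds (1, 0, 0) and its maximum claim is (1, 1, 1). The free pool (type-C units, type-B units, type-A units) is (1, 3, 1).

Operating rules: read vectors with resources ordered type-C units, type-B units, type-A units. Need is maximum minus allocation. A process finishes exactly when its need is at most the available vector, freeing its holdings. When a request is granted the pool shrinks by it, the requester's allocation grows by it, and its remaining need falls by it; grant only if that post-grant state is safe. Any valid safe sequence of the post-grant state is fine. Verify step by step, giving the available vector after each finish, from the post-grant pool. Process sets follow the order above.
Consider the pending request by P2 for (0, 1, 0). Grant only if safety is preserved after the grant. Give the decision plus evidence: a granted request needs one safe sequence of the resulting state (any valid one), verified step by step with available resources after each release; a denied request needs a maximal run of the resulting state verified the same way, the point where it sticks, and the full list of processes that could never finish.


GRANT — the state after the grant stays safe, e.g. via P7, P8, P2, P3, P5.
Key observation: granting shrinks the pool to (1, 2, 1), yet P7 still fits and the chain goes through.
Verifying the post-grant state step by step:
  pool = (1, 2, 1)
  P7 needs (0, 1, 1) <= (1, 2, 1) -> finishes; pool += (1, 0, 0) = (2, 2, 1)
  P8 needs (2, 1, 0) <= (2, 2, 1) -> finishes; pool += (2, 1, 2) = (4, 3, 3)
  P2 needs (3, 1, 1) <= (4, 3, 3) -> finishes; pool += (2, 1, 2) = (6, 4, 5)
  P3 needs (0, 1, 4) <= (6, 4, 5) -> finishes; pool += (2, 0, 0) = (8, 4, 5)
  P5 needs (1, 0, 1) <= (8, 4, 5) -> finishes; pool += (0, 1, 0) = (8, 5, 5)


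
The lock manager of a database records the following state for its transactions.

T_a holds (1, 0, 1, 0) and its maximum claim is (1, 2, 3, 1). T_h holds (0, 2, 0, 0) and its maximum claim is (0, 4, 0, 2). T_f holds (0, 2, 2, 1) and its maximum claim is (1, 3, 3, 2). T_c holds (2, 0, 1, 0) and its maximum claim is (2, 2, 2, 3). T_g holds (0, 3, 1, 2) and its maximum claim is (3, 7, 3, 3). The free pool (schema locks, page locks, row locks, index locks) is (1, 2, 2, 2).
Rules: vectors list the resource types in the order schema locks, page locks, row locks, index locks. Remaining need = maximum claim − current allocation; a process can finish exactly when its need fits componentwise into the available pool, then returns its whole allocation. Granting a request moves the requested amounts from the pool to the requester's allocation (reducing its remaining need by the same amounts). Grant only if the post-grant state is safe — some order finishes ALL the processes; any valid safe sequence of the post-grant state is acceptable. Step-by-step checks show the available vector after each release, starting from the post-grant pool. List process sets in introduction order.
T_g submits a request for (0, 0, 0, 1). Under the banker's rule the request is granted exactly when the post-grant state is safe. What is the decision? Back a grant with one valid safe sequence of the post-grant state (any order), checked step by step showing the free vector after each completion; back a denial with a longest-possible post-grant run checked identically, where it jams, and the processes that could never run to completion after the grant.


DENY. Granting would leave the state unsafe.
Key observation: after T_f, T_h, T_a the pool peaks at (2, 6, 5, 2), and each blocked process is short somewhere: T_c on index locks; T_g on schema locks.
After a pretend grant, a maximal execution: T_f, T_h, T_a — then nothing else fits. Verifying each step:
  pool = (1, 2, 2, 1)
  T_f: need (1, 1, 1, 1) fits (1, 2, 2, 1); releases (0, 2, 2, 1), pool now (1, 4, 4, 2)
  T_h: need (0, 2, 0, 2) fits (1, 4, 4, 2); releases (0, 2, 0, 0), pool now (1, 6, 4, 2)
  T_a: need (0, 2, 2, 1) fits (1, 6, 4, 2); releases (1, 0, 1, 0), pool now (2, 6, 5, 2)
  blocked: T_c wants (0, 2, 1, 3), pool (2, 6, 5, 2) — not enough index locks
  blocked: T_g wants (3, 4, 2, 0), pool (2, 6, 5, 2) — not enough schema locks
Had the request been granted, T_c and T_g could never finish.


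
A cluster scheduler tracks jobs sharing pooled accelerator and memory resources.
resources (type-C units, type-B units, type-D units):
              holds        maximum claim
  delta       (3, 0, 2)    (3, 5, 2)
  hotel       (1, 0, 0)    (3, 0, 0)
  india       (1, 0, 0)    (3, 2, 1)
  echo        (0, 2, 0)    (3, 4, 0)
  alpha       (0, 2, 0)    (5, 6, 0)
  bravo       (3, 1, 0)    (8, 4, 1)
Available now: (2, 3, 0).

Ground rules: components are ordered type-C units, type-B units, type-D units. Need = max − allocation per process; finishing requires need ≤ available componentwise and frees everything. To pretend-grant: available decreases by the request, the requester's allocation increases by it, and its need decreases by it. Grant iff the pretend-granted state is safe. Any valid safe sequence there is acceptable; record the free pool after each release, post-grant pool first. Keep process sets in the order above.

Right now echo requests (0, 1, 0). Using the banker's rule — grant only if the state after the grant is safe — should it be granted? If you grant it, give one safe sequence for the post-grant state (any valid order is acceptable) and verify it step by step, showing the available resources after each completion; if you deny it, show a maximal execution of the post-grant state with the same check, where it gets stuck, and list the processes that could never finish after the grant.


GRANT. The post-grant state is safe; one safe sequence: hotel, echo, delta, bravo, india, alpha.
Key observation: after the grant the pool drops to (2, 2, 0), which still lets hotel finish first and unwind the rest.
Check on the post-grant state, step by step:
  pool = (2, 2, 0)
  hotel: need (2, 0, 0) fits (2, 2, 0); releases (1, 0, 0), pool now (3, 2, 0)
  echo: need (3, 1, 0) fits (3, 2, 0); releases (0, 3, 0), pool now (3, 5, 0)
  delta: need (0, 5, 0) fits (3, 5, 0); releases (3, 0, 2), pool now (6, 5, 2)
  bravo: need (5, 3, 1) fits (6, 5, 2); releases (3, 1, 0), pool now (9, 6, 2)
  india: need (2, 2, 1) fits (9, 6, 2); releases (1, 0, 0), pool now (10, 6, 2)
  alpha: need (5, 4, 0) fits (10, 6, 2); releases (0, 2, 0), pool now (10, 8, 2)


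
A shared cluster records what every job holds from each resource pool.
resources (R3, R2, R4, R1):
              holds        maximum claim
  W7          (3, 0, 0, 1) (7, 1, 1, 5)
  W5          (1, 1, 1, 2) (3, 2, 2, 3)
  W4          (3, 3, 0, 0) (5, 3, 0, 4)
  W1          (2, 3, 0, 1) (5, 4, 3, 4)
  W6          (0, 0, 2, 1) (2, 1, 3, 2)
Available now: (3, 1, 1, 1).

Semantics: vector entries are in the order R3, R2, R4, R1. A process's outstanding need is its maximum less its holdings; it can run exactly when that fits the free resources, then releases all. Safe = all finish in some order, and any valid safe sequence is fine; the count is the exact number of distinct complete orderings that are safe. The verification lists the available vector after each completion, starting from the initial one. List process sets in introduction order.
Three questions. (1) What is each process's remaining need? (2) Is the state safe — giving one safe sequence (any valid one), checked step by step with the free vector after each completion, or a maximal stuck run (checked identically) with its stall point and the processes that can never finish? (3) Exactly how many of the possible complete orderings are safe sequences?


(1) Remaining need (order R3, R2, R4, R1):
  W7: (4, 1, 1, 4)
  W5: (2, 1, 1, 1)
  W4: (2, 0, 0, 4)
  W1: (3, 1, 3, 3)
  W6: (2, 1, 1, 1)
(2) SAFE — a valid safe sequence is W5, W6, W1, W4, W7.
Key observation: the order's first zero-slack moment is W5 ((2, 1, 1, 1) needed, (3, 1, 1, 1) free — a requested resource with nothing to spare).
Step-by-step check:
  pool = (3, 1, 1, 1)
  W5 needs (2, 1, 1, 1) <= (3, 1, 1, 1) -> finishes; pool += (1, 1, 1, 2) = (4, 2, 2, 3)
  W6 needs (2, 1, 1, 1) <= (4, 2, 2, 3) -> finishes; pool += (0, 0, 2, 1) = (4, 2, 4, 4)
  W1 needs (3, 1, 3, 3) <= (4, 2, 4, 4) -> finishes; pool += (2, 3, 0, 1) = (6, 5, 4, 5)
  W4 needs (2, 0, 0, 4) <= (6, 5, 4, 5) -> finishes; pool += (3, 3, 0, 0) = (9, 8, 4, 5)
  W7 needs (4, 1, 1, 4) <= (9, 8, 4, 5) -> finishes; pool += (3, 0, 0, 1) = (12, 8, 4, 6)
(3) The exact count: 12 of the possible complete orderings are safe sequences.


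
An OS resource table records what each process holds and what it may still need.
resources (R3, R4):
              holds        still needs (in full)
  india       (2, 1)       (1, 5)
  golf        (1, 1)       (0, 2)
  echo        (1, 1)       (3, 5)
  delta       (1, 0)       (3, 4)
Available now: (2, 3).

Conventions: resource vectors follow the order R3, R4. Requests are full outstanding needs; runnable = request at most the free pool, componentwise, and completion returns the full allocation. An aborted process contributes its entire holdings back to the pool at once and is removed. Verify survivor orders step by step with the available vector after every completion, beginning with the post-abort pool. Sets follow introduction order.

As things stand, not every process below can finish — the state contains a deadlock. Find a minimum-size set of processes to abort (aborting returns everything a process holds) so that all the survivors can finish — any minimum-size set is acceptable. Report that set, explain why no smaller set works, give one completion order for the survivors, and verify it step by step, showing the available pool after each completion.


The answer: abort india.
Key observation: echo was stuck for good until india gave back (2, 1); in the order shown it finishes at step 3.
No smaller set exists: with zero aborts the deadlock remains.
Survivors finish in the order: delta, golf, echo. Verifying each step (pool after the aborts first):
  pool = (4, 4)
  delta: need (3, 4) fits (4, 4); releases (1, 0), pool now (5, 4)
  golf: need (0, 2) fits (5, 4); releases (1, 1), pool now (6, 5)
  echo: need (3, 5) fits (6, 5); releases (1, 1), pool now (7, 6)


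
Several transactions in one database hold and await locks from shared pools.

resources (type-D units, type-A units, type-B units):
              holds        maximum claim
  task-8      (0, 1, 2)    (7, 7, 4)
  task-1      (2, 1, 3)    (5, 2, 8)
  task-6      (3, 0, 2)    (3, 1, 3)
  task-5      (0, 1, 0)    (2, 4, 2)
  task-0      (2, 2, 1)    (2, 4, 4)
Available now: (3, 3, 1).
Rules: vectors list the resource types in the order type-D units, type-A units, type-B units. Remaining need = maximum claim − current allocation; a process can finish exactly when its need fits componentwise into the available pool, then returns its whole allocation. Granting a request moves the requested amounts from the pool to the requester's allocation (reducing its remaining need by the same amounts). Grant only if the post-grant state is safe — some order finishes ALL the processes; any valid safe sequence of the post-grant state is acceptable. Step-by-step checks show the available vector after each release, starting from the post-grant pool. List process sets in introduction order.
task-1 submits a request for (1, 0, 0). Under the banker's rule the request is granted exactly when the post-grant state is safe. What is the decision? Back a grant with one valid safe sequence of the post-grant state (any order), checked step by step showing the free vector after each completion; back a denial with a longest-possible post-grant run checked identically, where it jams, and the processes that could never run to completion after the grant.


GRANT. The post-grant state is safe; one safe sequence: task-6, task-5, task-0, task-8, task-1.
Key observation: post-grant, (2, 3, 1) remains, and an order beginning with task-6 completes everyone.
Verifying the post-grant state step by step:
  pool = (2, 3, 1)
  task-6: need (0, 1, 1) fits (2, 3, 1); releases (3, 0, 2), pool now (5, 3, 3)
  task-5: need (2, 3, 2) fits (5, 3, 3); releases (0, 1, 0), pool now (5, 4, 3)
  task-0: need (0, 2, 3) fits (5, 4, 3); releases (2, 2, 1), pool now (7, 6, 4)
  task-8: need (7, 6, 2) fits (7, 6, 4); releases (0, 1, 2), pool now (7, 7, 6)
  task-1: need (2, 1, 5) fits (7, 7, 6); releases (3, 1, 3), pool now (10, 8, 9)


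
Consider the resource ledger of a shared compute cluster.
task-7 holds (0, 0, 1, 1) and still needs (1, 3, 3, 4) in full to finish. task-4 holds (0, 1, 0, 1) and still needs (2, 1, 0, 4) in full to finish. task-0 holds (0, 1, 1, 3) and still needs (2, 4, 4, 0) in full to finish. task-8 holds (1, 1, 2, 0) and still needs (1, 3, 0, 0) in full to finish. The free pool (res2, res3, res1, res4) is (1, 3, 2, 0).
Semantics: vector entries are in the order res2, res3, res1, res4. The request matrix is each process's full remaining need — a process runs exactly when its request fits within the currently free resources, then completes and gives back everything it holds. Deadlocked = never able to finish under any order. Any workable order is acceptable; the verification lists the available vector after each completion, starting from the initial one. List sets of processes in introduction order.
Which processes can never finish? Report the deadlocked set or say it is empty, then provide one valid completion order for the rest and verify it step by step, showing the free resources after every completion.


Deadlocked set: task-7 and task-4.
Key observation: no order helps: past task-8, task-0, the free pool tops out at (2, 5, 5, 3), below what each blocked process needs in res4.
A valid finishing order for the others: task-8, task-0. Step-by-step check:
  pool = (1, 3, 2, 0)
  task-8 needs (1, 3, 0, 0) <= (1, 3, 2, 0) -> finishes; pool += (1, 1, 2, 0) = (2, 4, 4, 0)
  task-0 needs (2, 4, 4, 0) <= (2, 4, 4, 0) -> finishes; pool += (0, 1, 1, 3) = (2, 5, 5, 3)
The blocked processes can never fit:
  task-7 cannot run: need (1, 3, 3, 4) vs free (2, 5, 5, 3) (insufficient res4)
  task-4 cannot run: need (2, 1, 0, 4) vs free (2, 5, 5, 3) (insufficient res4)


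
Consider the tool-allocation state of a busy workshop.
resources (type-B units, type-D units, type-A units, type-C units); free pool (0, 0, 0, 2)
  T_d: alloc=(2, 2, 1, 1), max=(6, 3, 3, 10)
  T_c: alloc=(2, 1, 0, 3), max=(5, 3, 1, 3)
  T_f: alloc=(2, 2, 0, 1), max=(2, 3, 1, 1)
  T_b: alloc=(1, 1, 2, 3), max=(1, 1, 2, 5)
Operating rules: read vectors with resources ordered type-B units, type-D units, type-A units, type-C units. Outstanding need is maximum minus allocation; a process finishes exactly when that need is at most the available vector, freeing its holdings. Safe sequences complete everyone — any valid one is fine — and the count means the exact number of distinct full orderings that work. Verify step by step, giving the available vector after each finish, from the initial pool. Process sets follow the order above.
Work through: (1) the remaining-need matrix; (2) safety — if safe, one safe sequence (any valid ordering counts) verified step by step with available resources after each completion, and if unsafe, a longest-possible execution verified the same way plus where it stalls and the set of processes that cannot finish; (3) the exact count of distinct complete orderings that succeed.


(1) Need matrix, components ordered type-B units, type-D units, type-A units, type-C units:
  T_d: (4, 1, 2, 9)
  T_c: (3, 2, 1, 0)
  T_f: (0, 1, 1, 0)
  T_b: (0, 0, 0, 2)
(2) The state is SAFE; one workable sequence: T_b, T_f, T_c, T_d.
Key observation: at T_b the run first touches a limit — (0, 0, 0, 2) against (0, 0, 0, 2), exact on a resource it actually requests.
Step-by-step check:
  pool = (0, 0, 0, 2)
  T_b needs (0, 0, 0, 2) <= (0, 0, 0, 2) -> finishes; pool += (1, 1, 2, 3) = (1, 1, 2, 5)
  T_f needs (0, 1, 1, 0) <= (1, 1, 2, 5) -> finishes; pool += (2, 2, 0, 1) = (3, 3, 2, 6)
  T_c needs (3, 2, 1, 0) <= (3, 3, 2, 6) -> finishes; pool += (2, 1, 0, 3) = (5, 4, 2, 9)
  T_d needs (4, 1, 2, 9) <= (5, 4, 2, 9) -> finishes; pool += (2, 2, 1, 1) = (7, 6, 3, 10)
(3) The exact count: 1 of the possible complete orderings is a safe sequence.


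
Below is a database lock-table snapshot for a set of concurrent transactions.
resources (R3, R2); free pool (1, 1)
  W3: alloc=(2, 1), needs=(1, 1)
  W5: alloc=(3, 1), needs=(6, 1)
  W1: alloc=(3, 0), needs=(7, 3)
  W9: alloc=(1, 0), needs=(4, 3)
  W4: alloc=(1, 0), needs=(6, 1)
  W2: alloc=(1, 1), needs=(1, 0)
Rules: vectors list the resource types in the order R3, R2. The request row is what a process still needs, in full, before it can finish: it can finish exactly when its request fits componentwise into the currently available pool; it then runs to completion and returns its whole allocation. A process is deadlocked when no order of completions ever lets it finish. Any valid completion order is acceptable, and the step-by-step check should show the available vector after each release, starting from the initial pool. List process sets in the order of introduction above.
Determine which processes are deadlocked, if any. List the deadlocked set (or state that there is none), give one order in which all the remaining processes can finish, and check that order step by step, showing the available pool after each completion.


The deadlocked set is W5, W1 and W4.
Key observation: R3 is the bottleneck — with W2, W3, W9 done the pool holds (5, 3), short of every remaining need.
One completion order for the rest: W2, W3, W9. Walking it through:
  pool = (1, 1)
  W2 needs (1, 0) <= (1, 1) -> finishes; pool += (1, 1) = (2, 2)
  W3 needs (1, 1) <= (2, 2) -> finishes; pool += (2, 1) = (4, 3)
  W9 needs (4, 3) <= (4, 3) -> finishes; pool += (1, 0) = (5, 3)
None of the blocked processes ever fits:
  W5 cannot run: need (6, 1) vs free (5, 3) (insufficient R3)
  W1 cannot run: need (7, 3) vs free (5, 3) (insufficient R3)
  W4 cannot run: need (6, 1) vs free (5, 3) (insufficient R3)


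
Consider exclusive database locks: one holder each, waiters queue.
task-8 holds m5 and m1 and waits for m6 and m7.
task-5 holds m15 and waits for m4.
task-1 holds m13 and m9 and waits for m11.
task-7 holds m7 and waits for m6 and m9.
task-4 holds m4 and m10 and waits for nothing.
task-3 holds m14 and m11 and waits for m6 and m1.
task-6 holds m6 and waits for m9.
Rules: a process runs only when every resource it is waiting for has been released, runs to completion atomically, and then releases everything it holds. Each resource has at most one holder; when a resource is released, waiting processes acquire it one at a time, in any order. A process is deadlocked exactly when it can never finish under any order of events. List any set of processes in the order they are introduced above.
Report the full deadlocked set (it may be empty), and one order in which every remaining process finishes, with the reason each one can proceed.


Deadlocked set: task-8, task-1, task-7, task-3 and task-6.
Key observation: task-8 -> task-7 -> task-1 -> task-3 -> task-8 is a circular wait — nothing in it can go first; task-6 is caught in further circular waits.
The rest can finish in the order task-4, task-5.
Step-by-step check:
  task-4: no waits; runs immediately, freeing m4 and m10
  task-5 waits on m4 — all released -> runs and releases m15


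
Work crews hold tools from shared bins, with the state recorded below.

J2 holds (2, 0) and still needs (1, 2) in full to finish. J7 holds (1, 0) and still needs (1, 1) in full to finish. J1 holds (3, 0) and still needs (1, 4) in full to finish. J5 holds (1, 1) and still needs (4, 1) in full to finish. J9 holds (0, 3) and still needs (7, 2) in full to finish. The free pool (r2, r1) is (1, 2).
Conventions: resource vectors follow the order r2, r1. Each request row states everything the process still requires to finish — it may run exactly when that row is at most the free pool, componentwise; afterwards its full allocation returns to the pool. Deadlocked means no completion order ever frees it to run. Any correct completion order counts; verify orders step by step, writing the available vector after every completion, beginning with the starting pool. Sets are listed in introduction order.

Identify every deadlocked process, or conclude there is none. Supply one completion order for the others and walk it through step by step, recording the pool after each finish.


Deadlocked: J1 and J9.
Key observation: after J7, J2, J5 the pool peaks at (5, 3), and each blocked process is short somewhere: J1 on r1; J9 on r2.
A valid finishing order for the others: J7, J2, J5. Step-by-step check:
  pool = (1, 2)
  J7: need (1, 1) fits (1, 2); releases (1, 0), pool now (2, 2)
  J2: need (1, 2) fits (2, 2); releases (2, 0), pool now (4, 2)
  J5: need (4, 1) fits (4, 2); releases (1, 1), pool now (5, 3)
The blocked processes can never fit:
  J1 still needs (1, 4) but only (5, 3) is free — short on r1
  J9 still needs (7, 2) but only (5, 3) is free — short on r2


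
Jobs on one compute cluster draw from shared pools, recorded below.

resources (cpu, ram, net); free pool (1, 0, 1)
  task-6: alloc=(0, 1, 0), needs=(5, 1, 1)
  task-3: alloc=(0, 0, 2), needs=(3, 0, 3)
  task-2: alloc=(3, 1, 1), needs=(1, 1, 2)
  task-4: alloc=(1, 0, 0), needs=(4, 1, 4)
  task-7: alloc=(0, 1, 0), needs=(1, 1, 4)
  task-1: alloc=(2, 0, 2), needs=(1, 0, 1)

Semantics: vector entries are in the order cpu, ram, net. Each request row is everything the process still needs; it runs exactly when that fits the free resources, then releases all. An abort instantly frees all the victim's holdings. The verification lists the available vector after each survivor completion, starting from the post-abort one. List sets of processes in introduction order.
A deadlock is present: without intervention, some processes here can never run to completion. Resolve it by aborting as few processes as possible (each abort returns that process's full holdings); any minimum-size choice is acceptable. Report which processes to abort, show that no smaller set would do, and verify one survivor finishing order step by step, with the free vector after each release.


The answer: abort task-7.
Key observation: before aborting task-7, task-2 was permanently blocked — no order could ever run it; afterwards it completes at step 3.
No smaller set exists: with zero aborts the deadlock remains.
Survivors finish in the order: task-1, task-3, task-2, task-6, task-4. Verifying each step (pool after the aborts first):
  pool = (1, 1, 1)
  task-1 needs (1, 0, 1) <= (1, 1, 1) -> finishes; pool += (2, 0, 2) = (3, 1, 3)
  task-3 needs (3, 0, 3) <= (3, 1, 3) -> finishes; pool += (0, 0, 2) = (3, 1, 5)
  task-2 needs (1, 1, 2) <= (3, 1, 5) -> finishes; pool += (3, 1, 1) = (6, 2, 6)
  task-6 needs (5, 1, 1) <= (6, 2, 6) -> finishes; pool += (0, 1, 0) = (6, 3, 6)
  task-4 needs (4, 1, 4) <= (6, 3, 6) -> finishes; pool += (1, 0, 0) = (7, 3, 6)


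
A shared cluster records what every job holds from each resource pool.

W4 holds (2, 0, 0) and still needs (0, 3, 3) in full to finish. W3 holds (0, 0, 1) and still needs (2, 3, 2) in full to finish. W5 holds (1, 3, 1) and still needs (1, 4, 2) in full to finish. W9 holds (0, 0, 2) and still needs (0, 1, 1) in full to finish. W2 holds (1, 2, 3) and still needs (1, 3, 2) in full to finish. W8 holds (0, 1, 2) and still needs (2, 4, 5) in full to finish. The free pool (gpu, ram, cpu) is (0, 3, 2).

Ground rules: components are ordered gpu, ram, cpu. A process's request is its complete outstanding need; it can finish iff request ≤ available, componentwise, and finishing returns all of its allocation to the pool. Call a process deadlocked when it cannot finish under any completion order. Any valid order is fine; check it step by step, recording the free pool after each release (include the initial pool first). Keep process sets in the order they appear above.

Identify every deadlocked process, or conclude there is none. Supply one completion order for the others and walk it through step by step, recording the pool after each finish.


Nothing here is deadlocked.
Key observation: W9 can run right away; the returned allocation unlocks the remaining processes in turn.
One completion order for the rest: W9, W4, W2, W8, W3, W5. Verifying each step:
  pool = (0, 3, 2)
  run W9 (needs (0, 1, 1), free (0, 3, 2)); after release of (0, 0, 2) the pool is (0, 3, 4)
  run W4 (needs (0, 3, 3), free (0, 3, 4)); after release of (2, 0, 0) the pool is (2, 3, 4)
  run W2 (needs (1, 3, 2), free (2, 3, 4)); after release of (1, 2, 3) the pool is (3, 5, 7)
  run W8 (needs (2, 4, 5), free (3, 5, 7)); after release of (0, 1, 2) the pool is (3, 6, 9)
  run W3 (needs (2, 3, 2), free (3, 6, 9)); after release of (0, 0, 1) the pool is (3, 6, 10)
  run W5 (needs (1, 4, 2), free (3, 6, 10)); after release of (1, 3, 1) the pool is (4, 9, 11)


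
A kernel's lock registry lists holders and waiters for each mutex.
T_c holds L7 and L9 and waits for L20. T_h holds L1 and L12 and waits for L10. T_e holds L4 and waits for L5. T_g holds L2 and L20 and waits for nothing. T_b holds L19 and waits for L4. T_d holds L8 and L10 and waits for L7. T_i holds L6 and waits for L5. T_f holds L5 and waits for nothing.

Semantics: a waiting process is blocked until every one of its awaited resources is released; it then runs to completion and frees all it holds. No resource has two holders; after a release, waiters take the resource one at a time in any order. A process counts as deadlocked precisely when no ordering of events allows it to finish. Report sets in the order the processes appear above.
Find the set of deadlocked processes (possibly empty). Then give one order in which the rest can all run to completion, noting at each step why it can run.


Nothing here is deadlocked.
Key observation: the wait relation is loop-free; peeling off processes with no waits unwinds the whole state.
One completion order for the rest: T_f, T_i, T_g, T_c, T_d, T_h, T_e, T_b.
Verifying each step:
  run T_f (it waits on nothing); releases L5
  T_i waits on L5 — all released -> runs and releases L6
  run T_g (it waits on nothing); releases L2 and L20
  T_c waits on L20 — all released -> runs and releases L7 and L9
  T_d waits on L7 — all released -> runs and releases L8 and L10
  T_h waits on L10 — all released -> runs and releases L1 and L12
  T_e waits on L5 — all released -> runs and releases L4
  T_b waits on L4 — all released -> runs and releases L19


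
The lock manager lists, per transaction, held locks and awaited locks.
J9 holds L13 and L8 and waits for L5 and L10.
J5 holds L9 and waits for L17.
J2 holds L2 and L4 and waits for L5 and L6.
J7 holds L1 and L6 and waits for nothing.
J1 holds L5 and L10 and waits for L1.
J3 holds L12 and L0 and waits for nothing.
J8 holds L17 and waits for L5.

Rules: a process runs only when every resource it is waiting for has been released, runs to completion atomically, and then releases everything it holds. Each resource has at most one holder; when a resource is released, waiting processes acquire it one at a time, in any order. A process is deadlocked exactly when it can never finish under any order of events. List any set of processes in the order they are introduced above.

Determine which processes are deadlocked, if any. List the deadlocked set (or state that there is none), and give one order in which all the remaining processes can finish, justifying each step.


No process is deadlocked.
Key observation: no waiting chain loops back on itself — every chain ends at a process that waits on nothing, so everyone eventually runs.
A valid finishing order for the others: J3, J7, J1, J2, J9, J8, J5.
Step-by-step check:
  J3 waits on nothing -> runs at once and releases L12 and L0
  J7 waits on nothing -> runs at once and releases L1 and L6
  run J1 (all its waits — L1 — are resolved); releases L5 and L10
  run J2 (all its waits — L5 and L6 — are resolved); releases L2 and L4
  run J9 (all its waits — L5 and L10 — are resolved); releases L13 and L8
  run J8 (all its waits — L5 — are resolved); releases L17
  run J5 (all its waits — L17 — are resolved); releases L9


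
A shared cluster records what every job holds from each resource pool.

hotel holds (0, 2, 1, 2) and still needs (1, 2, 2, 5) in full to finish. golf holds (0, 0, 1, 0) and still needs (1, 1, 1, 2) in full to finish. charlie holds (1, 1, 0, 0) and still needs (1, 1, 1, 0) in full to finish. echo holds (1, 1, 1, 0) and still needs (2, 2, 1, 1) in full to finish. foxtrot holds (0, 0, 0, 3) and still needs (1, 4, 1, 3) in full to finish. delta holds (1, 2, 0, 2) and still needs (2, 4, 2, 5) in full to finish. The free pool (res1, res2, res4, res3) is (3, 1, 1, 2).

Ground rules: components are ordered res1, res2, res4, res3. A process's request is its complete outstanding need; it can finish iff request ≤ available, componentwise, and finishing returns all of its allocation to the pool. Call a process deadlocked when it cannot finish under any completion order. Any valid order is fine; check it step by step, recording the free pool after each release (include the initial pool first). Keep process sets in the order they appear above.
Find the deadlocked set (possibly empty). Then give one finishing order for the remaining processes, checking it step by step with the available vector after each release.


Deadlocked set: hotel, foxtrot and delta.
Key observation: charlie, echo, golf can finish, but then (5, 3, 3, 2) is all there is, and the blocked group's res3 demands exceed it.
The rest can finish in the order charlie, echo, golf. Verifying each step:
  pool = (3, 1, 1, 2)
  run charlie (needs (1, 1, 1, 0), free (3, 1, 1, 2)); after release of (1, 1, 0, 0) the pool is (4, 2, 1, 2)
  run echo (needs (2, 2, 1, 1), free (4, 2, 1, 2)); after release of (1, 1, 1, 0) the pool is (5, 3, 2, 2)
  run golf (needs (1, 1, 1, 2), free (5, 3, 2, 2)); after release of (0, 0, 1, 0) the pool is (5, 3, 3, 2)
None of the blocked processes ever fits:
  hotel cannot run: need (1, 2, 2, 5) vs free (5, 3, 3, 2) (insufficient res3)
  foxtrot cannot run: need (1, 4, 1, 3) vs free (5, 3, 3, 2) (insufficient res2 and res3)
  delta cannot run: need (2, 4, 2, 5) vs free (5, 3, 3, 2) (insufficient res2 and res3)
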